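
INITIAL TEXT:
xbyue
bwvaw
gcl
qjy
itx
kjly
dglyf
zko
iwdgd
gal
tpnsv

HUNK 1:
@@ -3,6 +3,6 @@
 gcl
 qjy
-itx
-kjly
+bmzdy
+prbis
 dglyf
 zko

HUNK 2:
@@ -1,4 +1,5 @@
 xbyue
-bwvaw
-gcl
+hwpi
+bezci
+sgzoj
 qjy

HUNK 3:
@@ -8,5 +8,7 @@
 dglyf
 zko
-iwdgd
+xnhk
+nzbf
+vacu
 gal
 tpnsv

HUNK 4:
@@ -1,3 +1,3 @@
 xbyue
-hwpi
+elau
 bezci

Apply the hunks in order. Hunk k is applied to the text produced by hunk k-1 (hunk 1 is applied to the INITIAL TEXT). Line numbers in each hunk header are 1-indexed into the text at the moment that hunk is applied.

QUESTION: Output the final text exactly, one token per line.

Answer: xbyue
elau
bezci
sgzoj
qjy
bmzdy
prbis
dglyf
zko
xnhk
nzbf
vacu
gal
tpnsv

Derivation:
Hunk 1: at line 3 remove [itx,kjly] add [bmzdy,prbis] -> 11 lines: xbyue bwvaw gcl qjy bmzdy prbis dglyf zko iwdgd gal tpnsv
Hunk 2: at line 1 remove [bwvaw,gcl] add [hwpi,bezci,sgzoj] -> 12 lines: xbyue hwpi bezci sgzoj qjy bmzdy prbis dglyf zko iwdgd gal tpnsv
Hunk 3: at line 8 remove [iwdgd] add [xnhk,nzbf,vacu] -> 14 lines: xbyue hwpi bezci sgzoj qjy bmzdy prbis dglyf zko xnhk nzbf vacu gal tpnsv
Hunk 4: at line 1 remove [hwpi] add [elau] -> 14 lines: xbyue elau bezci sgzoj qjy bmzdy prbis dglyf zko xnhk nzbf vacu gal tpnsv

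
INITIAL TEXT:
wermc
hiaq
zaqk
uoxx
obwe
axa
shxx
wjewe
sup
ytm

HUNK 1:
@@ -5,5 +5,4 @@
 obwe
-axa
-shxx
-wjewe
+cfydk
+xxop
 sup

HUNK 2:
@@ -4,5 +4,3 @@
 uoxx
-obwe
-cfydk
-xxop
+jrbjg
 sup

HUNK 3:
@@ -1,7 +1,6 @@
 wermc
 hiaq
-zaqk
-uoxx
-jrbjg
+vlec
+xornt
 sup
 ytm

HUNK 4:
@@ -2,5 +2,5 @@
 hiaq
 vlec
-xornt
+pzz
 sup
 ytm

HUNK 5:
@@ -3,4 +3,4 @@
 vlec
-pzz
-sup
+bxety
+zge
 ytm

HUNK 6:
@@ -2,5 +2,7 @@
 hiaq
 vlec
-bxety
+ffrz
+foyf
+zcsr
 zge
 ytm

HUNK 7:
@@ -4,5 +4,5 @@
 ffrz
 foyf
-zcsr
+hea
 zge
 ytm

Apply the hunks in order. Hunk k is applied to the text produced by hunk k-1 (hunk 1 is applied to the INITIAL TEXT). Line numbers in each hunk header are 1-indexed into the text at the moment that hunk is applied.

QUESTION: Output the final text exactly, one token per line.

Answer: wermc
hiaq
vlec
ffrz
foyf
hea
zge
ytm

Derivation:
Hunk 1: at line 5 remove [axa,shxx,wjewe] add [cfydk,xxop] -> 9 lines: wermc hiaq zaqk uoxx obwe cfydk xxop sup ytm
Hunk 2: at line 4 remove [obwe,cfydk,xxop] add [jrbjg] -> 7 lines: wermc hiaq zaqk uoxx jrbjg sup ytm
Hunk 3: at line 1 remove [zaqk,uoxx,jrbjg] add [vlec,xornt] -> 6 lines: wermc hiaq vlec xornt sup ytm
Hunk 4: at line 2 remove [xornt] add [pzz] -> 6 lines: wermc hiaq vlec pzz sup ytm
Hunk 5: at line 3 remove [pzz,sup] add [bxety,zge] -> 6 lines: wermc hiaq vlec bxety zge ytm
Hunk 6: at line 2 remove [bxety] add [ffrz,foyf,zcsr] -> 8 lines: wermc hiaq vlec ffrz foyf zcsr zge ytm
Hunk 7: at line 4 remove [zcsr] add [hea] -> 8 lines: wermc hiaq vlec ffrz foyf hea zge ytm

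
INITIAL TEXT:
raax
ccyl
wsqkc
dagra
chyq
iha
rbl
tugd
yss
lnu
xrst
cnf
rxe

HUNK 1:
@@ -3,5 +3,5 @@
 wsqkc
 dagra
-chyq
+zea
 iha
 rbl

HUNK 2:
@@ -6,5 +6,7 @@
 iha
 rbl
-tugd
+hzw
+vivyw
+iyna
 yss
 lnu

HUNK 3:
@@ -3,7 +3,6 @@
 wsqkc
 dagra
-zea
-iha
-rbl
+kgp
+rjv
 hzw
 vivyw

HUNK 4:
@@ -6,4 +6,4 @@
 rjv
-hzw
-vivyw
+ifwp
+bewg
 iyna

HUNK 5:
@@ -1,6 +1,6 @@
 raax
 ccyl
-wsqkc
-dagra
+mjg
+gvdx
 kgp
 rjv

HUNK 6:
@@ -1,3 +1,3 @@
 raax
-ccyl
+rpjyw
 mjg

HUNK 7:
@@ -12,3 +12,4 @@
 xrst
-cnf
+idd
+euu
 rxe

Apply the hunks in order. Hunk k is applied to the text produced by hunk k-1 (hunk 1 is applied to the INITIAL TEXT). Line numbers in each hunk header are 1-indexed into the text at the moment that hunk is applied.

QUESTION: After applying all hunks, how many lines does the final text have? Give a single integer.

Answer: 15

Derivation:
Hunk 1: at line 3 remove [chyq] add [zea] -> 13 lines: raax ccyl wsqkc dagra zea iha rbl tugd yss lnu xrst cnf rxe
Hunk 2: at line 6 remove [tugd] add [hzw,vivyw,iyna] -> 15 lines: raax ccyl wsqkc dagra zea iha rbl hzw vivyw iyna yss lnu xrst cnf rxe
Hunk 3: at line 3 remove [zea,iha,rbl] add [kgp,rjv] -> 14 lines: raax ccyl wsqkc dagra kgp rjv hzw vivyw iyna yss lnu xrst cnf rxe
Hunk 4: at line 6 remove [hzw,vivyw] add [ifwp,bewg] -> 14 lines: raax ccyl wsqkc dagra kgp rjv ifwp bewg iyna yss lnu xrst cnf rxe
Hunk 5: at line 1 remove [wsqkc,dagra] add [mjg,gvdx] -> 14 lines: raax ccyl mjg gvdx kgp rjv ifwp bewg iyna yss lnu xrst cnf rxe
Hunk 6: at line 1 remove [ccyl] add [rpjyw] -> 14 lines: raax rpjyw mjg gvdx kgp rjv ifwp bewg iyna yss lnu xrst cnf rxe
Hunk 7: at line 12 remove [cnf] add [idd,euu] -> 15 lines: raax rpjyw mjg gvdx kgp rjv ifwp bewg iyna yss lnu xrst idd euu rxe
Final line count: 15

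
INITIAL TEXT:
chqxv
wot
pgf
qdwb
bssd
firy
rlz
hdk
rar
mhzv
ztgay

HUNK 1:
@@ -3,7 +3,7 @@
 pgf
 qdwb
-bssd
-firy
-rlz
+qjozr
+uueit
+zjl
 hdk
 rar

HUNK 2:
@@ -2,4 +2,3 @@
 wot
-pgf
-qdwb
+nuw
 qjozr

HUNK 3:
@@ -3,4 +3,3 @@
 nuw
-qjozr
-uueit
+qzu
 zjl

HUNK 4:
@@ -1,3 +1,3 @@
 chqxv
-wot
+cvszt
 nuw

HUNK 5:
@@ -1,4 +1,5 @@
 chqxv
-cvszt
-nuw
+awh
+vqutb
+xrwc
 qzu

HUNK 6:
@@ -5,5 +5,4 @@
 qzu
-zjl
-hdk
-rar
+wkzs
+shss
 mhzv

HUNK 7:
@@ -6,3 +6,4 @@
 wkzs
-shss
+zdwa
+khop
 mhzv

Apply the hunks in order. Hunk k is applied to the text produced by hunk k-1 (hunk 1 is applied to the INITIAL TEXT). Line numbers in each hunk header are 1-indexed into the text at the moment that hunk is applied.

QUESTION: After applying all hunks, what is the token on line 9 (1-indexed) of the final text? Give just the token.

Hunk 1: at line 3 remove [bssd,firy,rlz] add [qjozr,uueit,zjl] -> 11 lines: chqxv wot pgf qdwb qjozr uueit zjl hdk rar mhzv ztgay
Hunk 2: at line 2 remove [pgf,qdwb] add [nuw] -> 10 lines: chqxv wot nuw qjozr uueit zjl hdk rar mhzv ztgay
Hunk 3: at line 3 remove [qjozr,uueit] add [qzu] -> 9 lines: chqxv wot nuw qzu zjl hdk rar mhzv ztgay
Hunk 4: at line 1 remove [wot] add [cvszt] -> 9 lines: chqxv cvszt nuw qzu zjl hdk rar mhzv ztgay
Hunk 5: at line 1 remove [cvszt,nuw] add [awh,vqutb,xrwc] -> 10 lines: chqxv awh vqutb xrwc qzu zjl hdk rar mhzv ztgay
Hunk 6: at line 5 remove [zjl,hdk,rar] add [wkzs,shss] -> 9 lines: chqxv awh vqutb xrwc qzu wkzs shss mhzv ztgay
Hunk 7: at line 6 remove [shss] add [zdwa,khop] -> 10 lines: chqxv awh vqutb xrwc qzu wkzs zdwa khop mhzv ztgay
Final line 9: mhzv

Answer: mhzv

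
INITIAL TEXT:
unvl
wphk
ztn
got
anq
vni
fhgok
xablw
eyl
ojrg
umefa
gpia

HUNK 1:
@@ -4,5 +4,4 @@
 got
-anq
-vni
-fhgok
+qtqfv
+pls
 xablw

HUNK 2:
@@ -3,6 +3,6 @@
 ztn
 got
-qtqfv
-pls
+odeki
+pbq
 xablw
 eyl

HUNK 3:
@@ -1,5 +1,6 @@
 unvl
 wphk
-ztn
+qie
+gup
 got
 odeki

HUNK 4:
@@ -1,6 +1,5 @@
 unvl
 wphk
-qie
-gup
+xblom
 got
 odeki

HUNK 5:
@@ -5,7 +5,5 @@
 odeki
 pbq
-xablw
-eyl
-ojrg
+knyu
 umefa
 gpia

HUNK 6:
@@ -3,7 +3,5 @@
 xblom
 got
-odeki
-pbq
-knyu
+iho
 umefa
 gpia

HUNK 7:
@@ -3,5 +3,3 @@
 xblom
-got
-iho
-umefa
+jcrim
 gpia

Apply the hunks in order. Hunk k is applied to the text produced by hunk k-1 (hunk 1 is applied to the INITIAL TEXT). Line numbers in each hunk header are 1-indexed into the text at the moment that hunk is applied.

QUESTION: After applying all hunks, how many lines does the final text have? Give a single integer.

Hunk 1: at line 4 remove [anq,vni,fhgok] add [qtqfv,pls] -> 11 lines: unvl wphk ztn got qtqfv pls xablw eyl ojrg umefa gpia
Hunk 2: at line 3 remove [qtqfv,pls] add [odeki,pbq] -> 11 lines: unvl wphk ztn got odeki pbq xablw eyl ojrg umefa gpia
Hunk 3: at line 1 remove [ztn] add [qie,gup] -> 12 lines: unvl wphk qie gup got odeki pbq xablw eyl ojrg umefa gpia
Hunk 4: at line 1 remove [qie,gup] add [xblom] -> 11 lines: unvl wphk xblom got odeki pbq xablw eyl ojrg umefa gpia
Hunk 5: at line 5 remove [xablw,eyl,ojrg] add [knyu] -> 9 lines: unvl wphk xblom got odeki pbq knyu umefa gpia
Hunk 6: at line 3 remove [odeki,pbq,knyu] add [iho] -> 7 lines: unvl wphk xblom got iho umefa gpia
Hunk 7: at line 3 remove [got,iho,umefa] add [jcrim] -> 5 lines: unvl wphk xblom jcrim gpia
Final line count: 5

Answer: 5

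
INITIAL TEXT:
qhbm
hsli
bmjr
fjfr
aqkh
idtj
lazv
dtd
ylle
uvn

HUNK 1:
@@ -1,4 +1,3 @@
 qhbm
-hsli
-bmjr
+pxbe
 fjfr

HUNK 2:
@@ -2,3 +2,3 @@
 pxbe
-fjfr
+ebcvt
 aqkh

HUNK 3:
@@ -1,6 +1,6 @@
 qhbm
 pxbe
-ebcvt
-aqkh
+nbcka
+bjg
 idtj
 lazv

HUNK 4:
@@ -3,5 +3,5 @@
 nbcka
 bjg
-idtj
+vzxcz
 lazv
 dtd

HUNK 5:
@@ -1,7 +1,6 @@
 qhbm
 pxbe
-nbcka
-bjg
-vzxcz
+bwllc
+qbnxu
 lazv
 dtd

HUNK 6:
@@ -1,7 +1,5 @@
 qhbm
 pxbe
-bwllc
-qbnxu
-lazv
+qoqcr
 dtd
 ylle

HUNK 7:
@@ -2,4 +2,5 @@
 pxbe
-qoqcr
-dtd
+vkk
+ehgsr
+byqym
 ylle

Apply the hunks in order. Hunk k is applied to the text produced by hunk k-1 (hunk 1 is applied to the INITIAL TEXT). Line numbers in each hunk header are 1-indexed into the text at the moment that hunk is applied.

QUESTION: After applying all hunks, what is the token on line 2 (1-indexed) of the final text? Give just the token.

Hunk 1: at line 1 remove [hsli,bmjr] add [pxbe] -> 9 lines: qhbm pxbe fjfr aqkh idtj lazv dtd ylle uvn
Hunk 2: at line 2 remove [fjfr] add [ebcvt] -> 9 lines: qhbm pxbe ebcvt aqkh idtj lazv dtd ylle uvn
Hunk 3: at line 1 remove [ebcvt,aqkh] add [nbcka,bjg] -> 9 lines: qhbm pxbe nbcka bjg idtj lazv dtd ylle uvn
Hunk 4: at line 3 remove [idtj] add [vzxcz] -> 9 lines: qhbm pxbe nbcka bjg vzxcz lazv dtd ylle uvn
Hunk 5: at line 1 remove [nbcka,bjg,vzxcz] add [bwllc,qbnxu] -> 8 lines: qhbm pxbe bwllc qbnxu lazv dtd ylle uvn
Hunk 6: at line 1 remove [bwllc,qbnxu,lazv] add [qoqcr] -> 6 lines: qhbm pxbe qoqcr dtd ylle uvn
Hunk 7: at line 2 remove [qoqcr,dtd] add [vkk,ehgsr,byqym] -> 7 lines: qhbm pxbe vkk ehgsr byqym ylle uvn
Final line 2: pxbe

Answer: pxbe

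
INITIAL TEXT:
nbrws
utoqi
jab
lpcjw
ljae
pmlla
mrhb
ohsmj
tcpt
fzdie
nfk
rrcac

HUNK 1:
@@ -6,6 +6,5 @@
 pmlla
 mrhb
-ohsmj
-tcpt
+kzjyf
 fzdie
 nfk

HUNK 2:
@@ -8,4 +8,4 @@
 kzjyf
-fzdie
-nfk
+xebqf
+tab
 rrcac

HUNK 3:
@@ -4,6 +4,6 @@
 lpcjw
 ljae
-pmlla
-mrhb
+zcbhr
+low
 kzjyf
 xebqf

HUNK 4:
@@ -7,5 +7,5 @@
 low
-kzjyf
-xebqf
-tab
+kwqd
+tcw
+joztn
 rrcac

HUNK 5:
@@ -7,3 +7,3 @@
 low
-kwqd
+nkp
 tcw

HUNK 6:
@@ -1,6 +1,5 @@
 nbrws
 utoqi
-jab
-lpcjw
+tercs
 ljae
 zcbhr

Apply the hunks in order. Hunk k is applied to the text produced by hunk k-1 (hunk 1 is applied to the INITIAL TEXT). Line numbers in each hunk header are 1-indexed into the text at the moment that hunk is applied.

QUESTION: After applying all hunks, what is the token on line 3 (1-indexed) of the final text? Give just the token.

Hunk 1: at line 6 remove [ohsmj,tcpt] add [kzjyf] -> 11 lines: nbrws utoqi jab lpcjw ljae pmlla mrhb kzjyf fzdie nfk rrcac
Hunk 2: at line 8 remove [fzdie,nfk] add [xebqf,tab] -> 11 lines: nbrws utoqi jab lpcjw ljae pmlla mrhb kzjyf xebqf tab rrcac
Hunk 3: at line 4 remove [pmlla,mrhb] add [zcbhr,low] -> 11 lines: nbrws utoqi jab lpcjw ljae zcbhr low kzjyf xebqf tab rrcac
Hunk 4: at line 7 remove [kzjyf,xebqf,tab] add [kwqd,tcw,joztn] -> 11 lines: nbrws utoqi jab lpcjw ljae zcbhr low kwqd tcw joztn rrcac
Hunk 5: at line 7 remove [kwqd] add [nkp] -> 11 lines: nbrws utoqi jab lpcjw ljae zcbhr low nkp tcw joztn rrcac
Hunk 6: at line 1 remove [jab,lpcjw] add [tercs] -> 10 lines: nbrws utoqi tercs ljae zcbhr low nkp tcw joztn rrcac
Final line 3: tercs

Answer: tercs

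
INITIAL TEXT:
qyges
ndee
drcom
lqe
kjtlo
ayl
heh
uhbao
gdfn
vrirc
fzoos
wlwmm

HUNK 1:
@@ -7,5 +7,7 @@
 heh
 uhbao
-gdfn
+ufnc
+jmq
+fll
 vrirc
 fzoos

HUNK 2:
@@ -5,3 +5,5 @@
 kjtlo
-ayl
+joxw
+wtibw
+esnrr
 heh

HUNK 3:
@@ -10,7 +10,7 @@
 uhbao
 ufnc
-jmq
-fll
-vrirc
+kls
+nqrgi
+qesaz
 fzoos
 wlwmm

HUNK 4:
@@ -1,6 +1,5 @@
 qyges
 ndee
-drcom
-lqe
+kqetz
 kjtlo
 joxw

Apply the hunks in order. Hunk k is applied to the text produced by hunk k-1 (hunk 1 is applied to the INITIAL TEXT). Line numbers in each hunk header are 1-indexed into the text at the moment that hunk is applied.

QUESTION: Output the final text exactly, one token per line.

Hunk 1: at line 7 remove [gdfn] add [ufnc,jmq,fll] -> 14 lines: qyges ndee drcom lqe kjtlo ayl heh uhbao ufnc jmq fll vrirc fzoos wlwmm
Hunk 2: at line 5 remove [ayl] add [joxw,wtibw,esnrr] -> 16 lines: qyges ndee drcom lqe kjtlo joxw wtibw esnrr heh uhbao ufnc jmq fll vrirc fzoos wlwmm
Hunk 3: at line 10 remove [jmq,fll,vrirc] add [kls,nqrgi,qesaz] -> 16 lines: qyges ndee drcom lqe kjtlo joxw wtibw esnrr heh uhbao ufnc kls nqrgi qesaz fzoos wlwmm
Hunk 4: at line 1 remove [drcom,lqe] add [kqetz] -> 15 lines: qyges ndee kqetz kjtlo joxw wtibw esnrr heh uhbao ufnc kls nqrgi qesaz fzoos wlwmm

Answer: qyges
ndee
kqetz
kjtlo
joxw
wtibw
esnrr
heh
uhbao
ufnc
kls
nqrgi
qesaz
fzoos
wlwmm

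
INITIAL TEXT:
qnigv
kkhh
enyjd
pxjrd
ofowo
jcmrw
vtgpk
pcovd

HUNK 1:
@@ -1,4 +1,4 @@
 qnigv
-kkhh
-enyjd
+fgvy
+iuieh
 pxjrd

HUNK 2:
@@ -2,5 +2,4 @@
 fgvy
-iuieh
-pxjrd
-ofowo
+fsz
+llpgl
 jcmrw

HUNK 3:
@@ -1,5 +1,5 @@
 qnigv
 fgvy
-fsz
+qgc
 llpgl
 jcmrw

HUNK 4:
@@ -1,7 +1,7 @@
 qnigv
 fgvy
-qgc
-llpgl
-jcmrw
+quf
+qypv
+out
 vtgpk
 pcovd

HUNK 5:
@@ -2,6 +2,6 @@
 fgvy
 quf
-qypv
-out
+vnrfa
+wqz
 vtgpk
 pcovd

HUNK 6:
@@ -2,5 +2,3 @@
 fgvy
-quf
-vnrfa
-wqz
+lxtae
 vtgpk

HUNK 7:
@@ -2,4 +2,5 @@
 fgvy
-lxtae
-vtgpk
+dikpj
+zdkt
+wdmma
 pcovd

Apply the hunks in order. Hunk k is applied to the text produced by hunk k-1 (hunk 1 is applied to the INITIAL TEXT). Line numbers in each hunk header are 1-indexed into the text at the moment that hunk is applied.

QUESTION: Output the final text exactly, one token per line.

Answer: qnigv
fgvy
dikpj
zdkt
wdmma
pcovd

Derivation:
Hunk 1: at line 1 remove [kkhh,enyjd] add [fgvy,iuieh] -> 8 lines: qnigv fgvy iuieh pxjrd ofowo jcmrw vtgpk pcovd
Hunk 2: at line 2 remove [iuieh,pxjrd,ofowo] add [fsz,llpgl] -> 7 lines: qnigv fgvy fsz llpgl jcmrw vtgpk pcovd
Hunk 3: at line 1 remove [fsz] add [qgc] -> 7 lines: qnigv fgvy qgc llpgl jcmrw vtgpk pcovd
Hunk 4: at line 1 remove [qgc,llpgl,jcmrw] add [quf,qypv,out] -> 7 lines: qnigv fgvy quf qypv out vtgpk pcovd
Hunk 5: at line 2 remove [qypv,out] add [vnrfa,wqz] -> 7 lines: qnigv fgvy quf vnrfa wqz vtgpk pcovd
Hunk 6: at line 2 remove [quf,vnrfa,wqz] add [lxtae] -> 5 lines: qnigv fgvy lxtae vtgpk pcovd
Hunk 7: at line 2 remove [lxtae,vtgpk] add [dikpj,zdkt,wdmma] -> 6 lines: qnigv fgvy dikpj zdkt wdmma pcovd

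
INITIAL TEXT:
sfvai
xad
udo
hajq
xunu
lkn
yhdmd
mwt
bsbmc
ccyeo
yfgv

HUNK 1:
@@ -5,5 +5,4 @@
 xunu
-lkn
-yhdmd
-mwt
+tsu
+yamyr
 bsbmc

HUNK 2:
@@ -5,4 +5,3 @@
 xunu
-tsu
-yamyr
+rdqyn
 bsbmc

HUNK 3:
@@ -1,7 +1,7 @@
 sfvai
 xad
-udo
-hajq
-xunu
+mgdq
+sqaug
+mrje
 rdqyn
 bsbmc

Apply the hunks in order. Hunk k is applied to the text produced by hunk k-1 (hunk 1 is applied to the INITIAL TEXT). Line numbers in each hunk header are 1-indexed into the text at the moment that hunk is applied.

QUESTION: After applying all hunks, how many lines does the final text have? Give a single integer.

Hunk 1: at line 5 remove [lkn,yhdmd,mwt] add [tsu,yamyr] -> 10 lines: sfvai xad udo hajq xunu tsu yamyr bsbmc ccyeo yfgv
Hunk 2: at line 5 remove [tsu,yamyr] add [rdqyn] -> 9 lines: sfvai xad udo hajq xunu rdqyn bsbmc ccyeo yfgv
Hunk 3: at line 1 remove [udo,hajq,xunu] add [mgdq,sqaug,mrje] -> 9 lines: sfvai xad mgdq sqaug mrje rdqyn bsbmc ccyeo yfgv
Final line count: 9

Answer: 9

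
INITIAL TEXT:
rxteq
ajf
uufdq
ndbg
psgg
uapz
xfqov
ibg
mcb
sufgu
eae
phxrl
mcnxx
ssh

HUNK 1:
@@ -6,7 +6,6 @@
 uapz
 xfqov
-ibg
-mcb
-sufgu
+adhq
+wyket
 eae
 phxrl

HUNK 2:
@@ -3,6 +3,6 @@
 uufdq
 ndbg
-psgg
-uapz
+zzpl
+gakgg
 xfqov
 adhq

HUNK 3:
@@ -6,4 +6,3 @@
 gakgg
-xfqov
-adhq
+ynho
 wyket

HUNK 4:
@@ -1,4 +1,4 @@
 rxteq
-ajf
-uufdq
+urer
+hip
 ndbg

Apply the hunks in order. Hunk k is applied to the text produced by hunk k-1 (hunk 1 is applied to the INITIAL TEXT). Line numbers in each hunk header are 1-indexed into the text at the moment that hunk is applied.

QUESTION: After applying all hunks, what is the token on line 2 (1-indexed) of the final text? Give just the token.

Hunk 1: at line 6 remove [ibg,mcb,sufgu] add [adhq,wyket] -> 13 lines: rxteq ajf uufdq ndbg psgg uapz xfqov adhq wyket eae phxrl mcnxx ssh
Hunk 2: at line 3 remove [psgg,uapz] add [zzpl,gakgg] -> 13 lines: rxteq ajf uufdq ndbg zzpl gakgg xfqov adhq wyket eae phxrl mcnxx ssh
Hunk 3: at line 6 remove [xfqov,adhq] add [ynho] -> 12 lines: rxteq ajf uufdq ndbg zzpl gakgg ynho wyket eae phxrl mcnxx ssh
Hunk 4: at line 1 remove [ajf,uufdq] add [urer,hip] -> 12 lines: rxteq urer hip ndbg zzpl gakgg ynho wyket eae phxrl mcnxx ssh
Final line 2: urer

Answer: urer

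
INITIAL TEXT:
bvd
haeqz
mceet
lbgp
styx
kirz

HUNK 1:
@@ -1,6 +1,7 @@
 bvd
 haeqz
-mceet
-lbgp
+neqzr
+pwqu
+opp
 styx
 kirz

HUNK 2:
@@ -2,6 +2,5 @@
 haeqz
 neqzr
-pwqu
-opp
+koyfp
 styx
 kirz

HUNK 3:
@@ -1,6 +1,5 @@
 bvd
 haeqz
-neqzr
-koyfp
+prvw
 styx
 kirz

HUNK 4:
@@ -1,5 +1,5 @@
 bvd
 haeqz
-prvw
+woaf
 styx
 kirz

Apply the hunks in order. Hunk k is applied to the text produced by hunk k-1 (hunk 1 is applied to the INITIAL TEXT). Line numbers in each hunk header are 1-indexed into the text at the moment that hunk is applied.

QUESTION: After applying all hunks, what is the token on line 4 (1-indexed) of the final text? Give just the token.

Answer: styx

Derivation:
Hunk 1: at line 1 remove [mceet,lbgp] add [neqzr,pwqu,opp] -> 7 lines: bvd haeqz neqzr pwqu opp styx kirz
Hunk 2: at line 2 remove [pwqu,opp] add [koyfp] -> 6 lines: bvd haeqz neqzr koyfp styx kirz
Hunk 3: at line 1 remove [neqzr,koyfp] add [prvw] -> 5 lines: bvd haeqz prvw styx kirz
Hunk 4: at line 1 remove [prvw] add [woaf] -> 5 lines: bvd haeqz woaf styx kirz
Final line 4: styx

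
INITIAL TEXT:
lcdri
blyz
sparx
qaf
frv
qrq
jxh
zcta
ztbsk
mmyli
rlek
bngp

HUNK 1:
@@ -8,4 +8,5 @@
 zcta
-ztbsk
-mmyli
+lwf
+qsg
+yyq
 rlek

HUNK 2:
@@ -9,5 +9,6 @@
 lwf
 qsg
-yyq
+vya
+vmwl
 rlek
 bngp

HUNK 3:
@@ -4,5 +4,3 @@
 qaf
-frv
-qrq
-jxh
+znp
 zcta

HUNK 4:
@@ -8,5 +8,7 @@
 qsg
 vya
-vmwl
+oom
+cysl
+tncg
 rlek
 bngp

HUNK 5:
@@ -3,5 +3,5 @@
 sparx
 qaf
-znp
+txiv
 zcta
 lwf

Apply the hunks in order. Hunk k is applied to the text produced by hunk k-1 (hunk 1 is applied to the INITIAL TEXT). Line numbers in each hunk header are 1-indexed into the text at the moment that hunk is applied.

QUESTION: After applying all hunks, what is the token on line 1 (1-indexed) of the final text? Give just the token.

Answer: lcdri

Derivation:
Hunk 1: at line 8 remove [ztbsk,mmyli] add [lwf,qsg,yyq] -> 13 lines: lcdri blyz sparx qaf frv qrq jxh zcta lwf qsg yyq rlek bngp
Hunk 2: at line 9 remove [yyq] add [vya,vmwl] -> 14 lines: lcdri blyz sparx qaf frv qrq jxh zcta lwf qsg vya vmwl rlek bngp
Hunk 3: at line 4 remove [frv,qrq,jxh] add [znp] -> 12 lines: lcdri blyz sparx qaf znp zcta lwf qsg vya vmwl rlek bngp
Hunk 4: at line 8 remove [vmwl] add [oom,cysl,tncg] -> 14 lines: lcdri blyz sparx qaf znp zcta lwf qsg vya oom cysl tncg rlek bngp
Hunk 5: at line 3 remove [znp] add [txiv] -> 14 lines: lcdri blyz sparx qaf txiv zcta lwf qsg vya oom cysl tncg rlek bngp
Final line 1: lcdri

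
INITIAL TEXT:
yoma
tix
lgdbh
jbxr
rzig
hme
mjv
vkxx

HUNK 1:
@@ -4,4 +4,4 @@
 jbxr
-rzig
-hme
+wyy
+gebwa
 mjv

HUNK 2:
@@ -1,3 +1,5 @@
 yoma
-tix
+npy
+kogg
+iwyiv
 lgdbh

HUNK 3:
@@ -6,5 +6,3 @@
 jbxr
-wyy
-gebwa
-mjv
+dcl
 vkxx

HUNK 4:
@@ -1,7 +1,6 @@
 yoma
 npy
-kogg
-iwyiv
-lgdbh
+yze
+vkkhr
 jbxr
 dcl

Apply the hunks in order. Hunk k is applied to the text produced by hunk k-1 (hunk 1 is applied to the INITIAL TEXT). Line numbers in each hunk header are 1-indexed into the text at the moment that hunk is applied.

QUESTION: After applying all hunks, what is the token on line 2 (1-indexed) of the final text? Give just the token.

Answer: npy

Derivation:
Hunk 1: at line 4 remove [rzig,hme] add [wyy,gebwa] -> 8 lines: yoma tix lgdbh jbxr wyy gebwa mjv vkxx
Hunk 2: at line 1 remove [tix] add [npy,kogg,iwyiv] -> 10 lines: yoma npy kogg iwyiv lgdbh jbxr wyy gebwa mjv vkxx
Hunk 3: at line 6 remove [wyy,gebwa,mjv] add [dcl] -> 8 lines: yoma npy kogg iwyiv lgdbh jbxr dcl vkxx
Hunk 4: at line 1 remove [kogg,iwyiv,lgdbh] add [yze,vkkhr] -> 7 lines: yoma npy yze vkkhr jbxr dcl vkxx
Final line 2: npy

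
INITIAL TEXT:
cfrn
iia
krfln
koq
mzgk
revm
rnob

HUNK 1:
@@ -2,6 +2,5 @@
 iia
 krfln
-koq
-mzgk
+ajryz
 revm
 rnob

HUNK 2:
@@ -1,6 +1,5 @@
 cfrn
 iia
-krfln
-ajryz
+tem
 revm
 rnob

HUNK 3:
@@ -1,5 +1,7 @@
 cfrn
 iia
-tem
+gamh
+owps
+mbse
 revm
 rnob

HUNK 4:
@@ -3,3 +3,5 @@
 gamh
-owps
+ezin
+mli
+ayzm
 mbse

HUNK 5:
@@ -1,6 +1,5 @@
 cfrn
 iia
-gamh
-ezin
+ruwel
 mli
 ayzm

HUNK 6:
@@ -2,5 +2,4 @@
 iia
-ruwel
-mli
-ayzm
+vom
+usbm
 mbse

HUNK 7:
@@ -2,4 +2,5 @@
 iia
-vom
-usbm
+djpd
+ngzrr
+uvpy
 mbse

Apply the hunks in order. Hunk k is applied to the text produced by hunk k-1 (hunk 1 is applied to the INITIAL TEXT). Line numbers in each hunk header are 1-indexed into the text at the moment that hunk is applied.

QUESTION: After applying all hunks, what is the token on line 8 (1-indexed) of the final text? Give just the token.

Answer: rnob

Derivation:
Hunk 1: at line 2 remove [koq,mzgk] add [ajryz] -> 6 lines: cfrn iia krfln ajryz revm rnob
Hunk 2: at line 1 remove [krfln,ajryz] add [tem] -> 5 lines: cfrn iia tem revm rnob
Hunk 3: at line 1 remove [tem] add [gamh,owps,mbse] -> 7 lines: cfrn iia gamh owps mbse revm rnob
Hunk 4: at line 3 remove [owps] add [ezin,mli,ayzm] -> 9 lines: cfrn iia gamh ezin mli ayzm mbse revm rnob
Hunk 5: at line 1 remove [gamh,ezin] add [ruwel] -> 8 lines: cfrn iia ruwel mli ayzm mbse revm rnob
Hunk 6: at line 2 remove [ruwel,mli,ayzm] add [vom,usbm] -> 7 lines: cfrn iia vom usbm mbse revm rnob
Hunk 7: at line 2 remove [vom,usbm] add [djpd,ngzrr,uvpy] -> 8 lines: cfrn iia djpd ngzrr uvpy mbse revm rnob
Final line 8: rnob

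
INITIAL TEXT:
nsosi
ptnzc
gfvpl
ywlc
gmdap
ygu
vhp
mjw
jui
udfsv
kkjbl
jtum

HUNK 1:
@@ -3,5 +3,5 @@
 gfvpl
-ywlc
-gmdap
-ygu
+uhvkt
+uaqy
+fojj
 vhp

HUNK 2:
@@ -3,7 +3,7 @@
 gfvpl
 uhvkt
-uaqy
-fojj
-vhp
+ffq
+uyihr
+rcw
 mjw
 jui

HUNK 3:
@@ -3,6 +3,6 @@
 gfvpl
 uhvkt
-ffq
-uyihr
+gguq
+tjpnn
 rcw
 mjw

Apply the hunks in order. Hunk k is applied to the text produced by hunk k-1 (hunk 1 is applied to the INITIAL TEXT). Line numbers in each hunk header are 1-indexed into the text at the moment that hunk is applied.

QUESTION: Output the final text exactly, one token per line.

Answer: nsosi
ptnzc
gfvpl
uhvkt
gguq
tjpnn
rcw
mjw
jui
udfsv
kkjbl
jtum

Derivation:
Hunk 1: at line 3 remove [ywlc,gmdap,ygu] add [uhvkt,uaqy,fojj] -> 12 lines: nsosi ptnzc gfvpl uhvkt uaqy fojj vhp mjw jui udfsv kkjbl jtum
Hunk 2: at line 3 remove [uaqy,fojj,vhp] add [ffq,uyihr,rcw] -> 12 lines: nsosi ptnzc gfvpl uhvkt ffq uyihr rcw mjw jui udfsv kkjbl jtum
Hunk 3: at line 3 remove [ffq,uyihr] add [gguq,tjpnn] -> 12 lines: nsosi ptnzc gfvpl uhvkt gguq tjpnn rcw mjw jui udfsv kkjbl jtum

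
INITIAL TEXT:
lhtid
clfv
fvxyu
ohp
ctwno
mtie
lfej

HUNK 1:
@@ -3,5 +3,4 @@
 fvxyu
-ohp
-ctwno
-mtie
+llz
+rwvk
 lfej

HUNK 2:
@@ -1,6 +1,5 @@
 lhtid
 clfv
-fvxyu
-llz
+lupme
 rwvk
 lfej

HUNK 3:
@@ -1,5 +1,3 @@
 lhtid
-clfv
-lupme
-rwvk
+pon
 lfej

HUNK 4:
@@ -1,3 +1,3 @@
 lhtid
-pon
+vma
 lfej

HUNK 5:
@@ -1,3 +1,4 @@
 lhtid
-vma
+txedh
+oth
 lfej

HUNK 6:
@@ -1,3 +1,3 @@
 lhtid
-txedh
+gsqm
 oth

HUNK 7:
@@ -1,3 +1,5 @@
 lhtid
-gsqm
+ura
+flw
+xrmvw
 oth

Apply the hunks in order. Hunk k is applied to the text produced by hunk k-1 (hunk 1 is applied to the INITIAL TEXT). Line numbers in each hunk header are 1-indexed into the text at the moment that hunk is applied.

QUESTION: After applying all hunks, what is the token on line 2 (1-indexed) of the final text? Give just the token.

Hunk 1: at line 3 remove [ohp,ctwno,mtie] add [llz,rwvk] -> 6 lines: lhtid clfv fvxyu llz rwvk lfej
Hunk 2: at line 1 remove [fvxyu,llz] add [lupme] -> 5 lines: lhtid clfv lupme rwvk lfej
Hunk 3: at line 1 remove [clfv,lupme,rwvk] add [pon] -> 3 lines: lhtid pon lfej
Hunk 4: at line 1 remove [pon] add [vma] -> 3 lines: lhtid vma lfej
Hunk 5: at line 1 remove [vma] add [txedh,oth] -> 4 lines: lhtid txedh oth lfej
Hunk 6: at line 1 remove [txedh] add [gsqm] -> 4 lines: lhtid gsqm oth lfej
Hunk 7: at line 1 remove [gsqm] add [ura,flw,xrmvw] -> 6 lines: lhtid ura flw xrmvw oth lfej
Final line 2: ura

Answer: ura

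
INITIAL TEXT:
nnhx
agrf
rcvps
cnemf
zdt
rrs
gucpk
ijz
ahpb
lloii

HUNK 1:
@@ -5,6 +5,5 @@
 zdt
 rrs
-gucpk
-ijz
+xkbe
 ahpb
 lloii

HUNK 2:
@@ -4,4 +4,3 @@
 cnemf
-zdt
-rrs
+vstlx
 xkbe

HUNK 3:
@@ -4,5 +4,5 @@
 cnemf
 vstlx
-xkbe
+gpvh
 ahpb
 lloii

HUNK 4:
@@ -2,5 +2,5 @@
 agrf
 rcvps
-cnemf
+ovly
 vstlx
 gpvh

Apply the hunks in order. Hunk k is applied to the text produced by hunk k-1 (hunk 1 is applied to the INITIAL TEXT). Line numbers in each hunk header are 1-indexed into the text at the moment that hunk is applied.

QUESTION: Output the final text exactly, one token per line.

Answer: nnhx
agrf
rcvps
ovly
vstlx
gpvh
ahpb
lloii

Derivation:
Hunk 1: at line 5 remove [gucpk,ijz] add [xkbe] -> 9 lines: nnhx agrf rcvps cnemf zdt rrs xkbe ahpb lloii
Hunk 2: at line 4 remove [zdt,rrs] add [vstlx] -> 8 lines: nnhx agrf rcvps cnemf vstlx xkbe ahpb lloii
Hunk 3: at line 4 remove [xkbe] add [gpvh] -> 8 lines: nnhx agrf rcvps cnemf vstlx gpvh ahpb lloii
Hunk 4: at line 2 remove [cnemf] add [ovly] -> 8 lines: nnhx agrf rcvps ovly vstlx gpvh ahpb lloii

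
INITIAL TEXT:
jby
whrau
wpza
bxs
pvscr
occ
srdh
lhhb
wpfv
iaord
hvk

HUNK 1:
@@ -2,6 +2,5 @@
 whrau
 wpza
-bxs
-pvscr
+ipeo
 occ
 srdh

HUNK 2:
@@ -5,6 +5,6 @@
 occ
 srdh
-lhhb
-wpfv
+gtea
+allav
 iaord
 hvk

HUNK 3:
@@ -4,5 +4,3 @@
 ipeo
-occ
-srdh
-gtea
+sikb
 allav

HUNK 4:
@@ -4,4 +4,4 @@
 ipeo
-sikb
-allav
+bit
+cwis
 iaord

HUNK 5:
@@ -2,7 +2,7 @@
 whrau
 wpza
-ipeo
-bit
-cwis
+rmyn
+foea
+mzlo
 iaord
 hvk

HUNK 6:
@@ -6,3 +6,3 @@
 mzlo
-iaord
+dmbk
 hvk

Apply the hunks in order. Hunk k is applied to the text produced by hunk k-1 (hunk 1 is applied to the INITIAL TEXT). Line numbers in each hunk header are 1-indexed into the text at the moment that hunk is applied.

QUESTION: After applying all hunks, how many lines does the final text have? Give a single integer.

Answer: 8

Derivation:
Hunk 1: at line 2 remove [bxs,pvscr] add [ipeo] -> 10 lines: jby whrau wpza ipeo occ srdh lhhb wpfv iaord hvk
Hunk 2: at line 5 remove [lhhb,wpfv] add [gtea,allav] -> 10 lines: jby whrau wpza ipeo occ srdh gtea allav iaord hvk
Hunk 3: at line 4 remove [occ,srdh,gtea] add [sikb] -> 8 lines: jby whrau wpza ipeo sikb allav iaord hvk
Hunk 4: at line 4 remove [sikb,allav] add [bit,cwis] -> 8 lines: jby whrau wpza ipeo bit cwis iaord hvk
Hunk 5: at line 2 remove [ipeo,bit,cwis] add [rmyn,foea,mzlo] -> 8 lines: jby whrau wpza rmyn foea mzlo iaord hvk
Hunk 6: at line 6 remove [iaord] add [dmbk] -> 8 lines: jby whrau wpza rmyn foea mzlo dmbk hvk
Final line count: 8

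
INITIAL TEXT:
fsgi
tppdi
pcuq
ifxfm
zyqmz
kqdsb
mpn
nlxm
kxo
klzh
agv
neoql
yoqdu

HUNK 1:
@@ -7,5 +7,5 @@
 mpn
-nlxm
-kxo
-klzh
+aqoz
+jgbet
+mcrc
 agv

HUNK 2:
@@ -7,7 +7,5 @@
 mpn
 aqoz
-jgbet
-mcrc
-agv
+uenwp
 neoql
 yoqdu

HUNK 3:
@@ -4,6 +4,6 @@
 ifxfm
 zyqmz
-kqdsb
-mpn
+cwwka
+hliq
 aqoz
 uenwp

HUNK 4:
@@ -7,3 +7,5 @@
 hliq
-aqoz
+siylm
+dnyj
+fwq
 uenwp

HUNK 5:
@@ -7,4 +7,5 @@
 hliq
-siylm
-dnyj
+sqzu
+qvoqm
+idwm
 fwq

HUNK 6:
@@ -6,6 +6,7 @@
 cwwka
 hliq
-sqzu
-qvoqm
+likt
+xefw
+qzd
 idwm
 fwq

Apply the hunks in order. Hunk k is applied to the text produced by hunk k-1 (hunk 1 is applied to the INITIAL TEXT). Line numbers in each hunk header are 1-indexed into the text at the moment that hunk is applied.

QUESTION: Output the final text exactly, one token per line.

Answer: fsgi
tppdi
pcuq
ifxfm
zyqmz
cwwka
hliq
likt
xefw
qzd
idwm
fwq
uenwp
neoql
yoqdu

Derivation:
Hunk 1: at line 7 remove [nlxm,kxo,klzh] add [aqoz,jgbet,mcrc] -> 13 lines: fsgi tppdi pcuq ifxfm zyqmz kqdsb mpn aqoz jgbet mcrc agv neoql yoqdu
Hunk 2: at line 7 remove [jgbet,mcrc,agv] add [uenwp] -> 11 lines: fsgi tppdi pcuq ifxfm zyqmz kqdsb mpn aqoz uenwp neoql yoqdu
Hunk 3: at line 4 remove [kqdsb,mpn] add [cwwka,hliq] -> 11 lines: fsgi tppdi pcuq ifxfm zyqmz cwwka hliq aqoz uenwp neoql yoqdu
Hunk 4: at line 7 remove [aqoz] add [siylm,dnyj,fwq] -> 13 lines: fsgi tppdi pcuq ifxfm zyqmz cwwka hliq siylm dnyj fwq uenwp neoql yoqdu
Hunk 5: at line 7 remove [siylm,dnyj] add [sqzu,qvoqm,idwm] -> 14 lines: fsgi tppdi pcuq ifxfm zyqmz cwwka hliq sqzu qvoqm idwm fwq uenwp neoql yoqdu
Hunk 6: at line 6 remove [sqzu,qvoqm] add [likt,xefw,qzd] -> 15 lines: fsgi tppdi pcuq ifxfm zyqmz cwwka hliq likt xefw qzd idwm fwq uenwp neoql yoqdu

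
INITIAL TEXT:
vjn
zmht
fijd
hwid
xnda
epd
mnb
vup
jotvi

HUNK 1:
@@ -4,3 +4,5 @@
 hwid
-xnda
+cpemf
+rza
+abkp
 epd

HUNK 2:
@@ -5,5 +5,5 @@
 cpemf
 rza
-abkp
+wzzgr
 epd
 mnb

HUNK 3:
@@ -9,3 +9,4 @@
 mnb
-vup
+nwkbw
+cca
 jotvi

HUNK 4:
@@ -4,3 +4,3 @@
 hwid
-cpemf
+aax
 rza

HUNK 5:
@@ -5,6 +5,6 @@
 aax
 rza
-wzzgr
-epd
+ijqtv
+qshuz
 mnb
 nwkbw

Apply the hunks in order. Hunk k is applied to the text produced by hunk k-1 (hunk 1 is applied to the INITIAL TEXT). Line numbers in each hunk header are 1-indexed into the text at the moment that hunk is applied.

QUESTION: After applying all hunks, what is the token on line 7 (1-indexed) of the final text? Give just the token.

Hunk 1: at line 4 remove [xnda] add [cpemf,rza,abkp] -> 11 lines: vjn zmht fijd hwid cpemf rza abkp epd mnb vup jotvi
Hunk 2: at line 5 remove [abkp] add [wzzgr] -> 11 lines: vjn zmht fijd hwid cpemf rza wzzgr epd mnb vup jotvi
Hunk 3: at line 9 remove [vup] add [nwkbw,cca] -> 12 lines: vjn zmht fijd hwid cpemf rza wzzgr epd mnb nwkbw cca jotvi
Hunk 4: at line 4 remove [cpemf] add [aax] -> 12 lines: vjn zmht fijd hwid aax rza wzzgr epd mnb nwkbw cca jotvi
Hunk 5: at line 5 remove [wzzgr,epd] add [ijqtv,qshuz] -> 12 lines: vjn zmht fijd hwid aax rza ijqtv qshuz mnb nwkbw cca jotvi
Final line 7: ijqtv

Answer: ijqtv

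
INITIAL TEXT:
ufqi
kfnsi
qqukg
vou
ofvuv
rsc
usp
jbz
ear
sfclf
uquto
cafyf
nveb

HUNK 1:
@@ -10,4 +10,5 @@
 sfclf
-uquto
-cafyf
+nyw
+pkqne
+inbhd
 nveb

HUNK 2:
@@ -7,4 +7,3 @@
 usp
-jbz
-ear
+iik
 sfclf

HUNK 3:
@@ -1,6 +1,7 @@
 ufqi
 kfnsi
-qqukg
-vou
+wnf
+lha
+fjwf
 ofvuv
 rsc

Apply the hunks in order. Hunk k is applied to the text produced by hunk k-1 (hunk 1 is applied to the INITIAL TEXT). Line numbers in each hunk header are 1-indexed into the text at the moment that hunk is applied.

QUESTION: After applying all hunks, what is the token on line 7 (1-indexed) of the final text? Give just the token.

Answer: rsc

Derivation:
Hunk 1: at line 10 remove [uquto,cafyf] add [nyw,pkqne,inbhd] -> 14 lines: ufqi kfnsi qqukg vou ofvuv rsc usp jbz ear sfclf nyw pkqne inbhd nveb
Hunk 2: at line 7 remove [jbz,ear] add [iik] -> 13 lines: ufqi kfnsi qqukg vou ofvuv rsc usp iik sfclf nyw pkqne inbhd nveb
Hunk 3: at line 1 remove [qqukg,vou] add [wnf,lha,fjwf] -> 14 lines: ufqi kfnsi wnf lha fjwf ofvuv rsc usp iik sfclf nyw pkqne inbhd nveb
Final line 7: rsc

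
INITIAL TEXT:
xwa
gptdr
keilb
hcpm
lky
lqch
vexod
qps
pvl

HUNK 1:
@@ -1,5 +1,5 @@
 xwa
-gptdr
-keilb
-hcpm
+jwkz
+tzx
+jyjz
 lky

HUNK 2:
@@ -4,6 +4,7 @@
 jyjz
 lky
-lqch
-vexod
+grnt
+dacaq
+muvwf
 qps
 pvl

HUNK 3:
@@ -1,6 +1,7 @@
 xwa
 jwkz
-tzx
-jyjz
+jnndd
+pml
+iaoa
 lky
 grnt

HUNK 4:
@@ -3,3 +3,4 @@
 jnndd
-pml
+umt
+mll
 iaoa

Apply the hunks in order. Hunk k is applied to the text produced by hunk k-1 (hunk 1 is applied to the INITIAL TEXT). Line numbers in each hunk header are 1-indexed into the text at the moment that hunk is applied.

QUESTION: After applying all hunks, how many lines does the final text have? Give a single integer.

Answer: 12

Derivation:
Hunk 1: at line 1 remove [gptdr,keilb,hcpm] add [jwkz,tzx,jyjz] -> 9 lines: xwa jwkz tzx jyjz lky lqch vexod qps pvl
Hunk 2: at line 4 remove [lqch,vexod] add [grnt,dacaq,muvwf] -> 10 lines: xwa jwkz tzx jyjz lky grnt dacaq muvwf qps pvl
Hunk 3: at line 1 remove [tzx,jyjz] add [jnndd,pml,iaoa] -> 11 lines: xwa jwkz jnndd pml iaoa lky grnt dacaq muvwf qps pvl
Hunk 4: at line 3 remove [pml] add [umt,mll] -> 12 lines: xwa jwkz jnndd umt mll iaoa lky grnt dacaq muvwf qps pvl
Final line count: 12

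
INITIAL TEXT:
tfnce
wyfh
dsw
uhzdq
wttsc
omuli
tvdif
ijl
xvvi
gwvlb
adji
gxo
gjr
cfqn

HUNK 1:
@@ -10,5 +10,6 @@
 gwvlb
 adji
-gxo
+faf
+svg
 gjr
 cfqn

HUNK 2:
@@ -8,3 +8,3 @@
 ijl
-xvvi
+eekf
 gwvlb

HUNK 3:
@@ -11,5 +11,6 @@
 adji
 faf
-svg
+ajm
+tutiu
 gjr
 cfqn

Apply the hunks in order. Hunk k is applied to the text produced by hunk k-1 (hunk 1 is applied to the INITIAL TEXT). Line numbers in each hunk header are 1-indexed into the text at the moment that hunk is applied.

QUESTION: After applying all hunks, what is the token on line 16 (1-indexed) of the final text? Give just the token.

Hunk 1: at line 10 remove [gxo] add [faf,svg] -> 15 lines: tfnce wyfh dsw uhzdq wttsc omuli tvdif ijl xvvi gwvlb adji faf svg gjr cfqn
Hunk 2: at line 8 remove [xvvi] add [eekf] -> 15 lines: tfnce wyfh dsw uhzdq wttsc omuli tvdif ijl eekf gwvlb adji faf svg gjr cfqn
Hunk 3: at line 11 remove [svg] add [ajm,tutiu] -> 16 lines: tfnce wyfh dsw uhzdq wttsc omuli tvdif ijl eekf gwvlb adji faf ajm tutiu gjr cfqn
Final line 16: cfqn

Answer: cfqn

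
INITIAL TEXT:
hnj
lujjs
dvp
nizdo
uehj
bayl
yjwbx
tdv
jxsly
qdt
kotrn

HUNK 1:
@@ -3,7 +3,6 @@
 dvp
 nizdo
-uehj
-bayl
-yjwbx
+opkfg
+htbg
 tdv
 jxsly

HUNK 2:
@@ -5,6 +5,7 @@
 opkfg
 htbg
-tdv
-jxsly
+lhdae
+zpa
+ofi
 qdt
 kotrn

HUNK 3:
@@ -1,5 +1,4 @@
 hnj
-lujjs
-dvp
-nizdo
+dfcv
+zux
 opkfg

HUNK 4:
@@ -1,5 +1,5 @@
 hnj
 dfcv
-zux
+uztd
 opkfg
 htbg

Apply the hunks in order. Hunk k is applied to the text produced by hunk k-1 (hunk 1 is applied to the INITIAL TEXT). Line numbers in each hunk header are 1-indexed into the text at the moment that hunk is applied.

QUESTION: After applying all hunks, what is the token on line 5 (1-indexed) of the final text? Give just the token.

Answer: htbg

Derivation:
Hunk 1: at line 3 remove [uehj,bayl,yjwbx] add [opkfg,htbg] -> 10 lines: hnj lujjs dvp nizdo opkfg htbg tdv jxsly qdt kotrn
Hunk 2: at line 5 remove [tdv,jxsly] add [lhdae,zpa,ofi] -> 11 lines: hnj lujjs dvp nizdo opkfg htbg lhdae zpa ofi qdt kotrn
Hunk 3: at line 1 remove [lujjs,dvp,nizdo] add [dfcv,zux] -> 10 lines: hnj dfcv zux opkfg htbg lhdae zpa ofi qdt kotrn
Hunk 4: at line 1 remove [zux] add [uztd] -> 10 lines: hnj dfcv uztd opkfg htbg lhdae zpa ofi qdt kotrn
Final line 5: htbg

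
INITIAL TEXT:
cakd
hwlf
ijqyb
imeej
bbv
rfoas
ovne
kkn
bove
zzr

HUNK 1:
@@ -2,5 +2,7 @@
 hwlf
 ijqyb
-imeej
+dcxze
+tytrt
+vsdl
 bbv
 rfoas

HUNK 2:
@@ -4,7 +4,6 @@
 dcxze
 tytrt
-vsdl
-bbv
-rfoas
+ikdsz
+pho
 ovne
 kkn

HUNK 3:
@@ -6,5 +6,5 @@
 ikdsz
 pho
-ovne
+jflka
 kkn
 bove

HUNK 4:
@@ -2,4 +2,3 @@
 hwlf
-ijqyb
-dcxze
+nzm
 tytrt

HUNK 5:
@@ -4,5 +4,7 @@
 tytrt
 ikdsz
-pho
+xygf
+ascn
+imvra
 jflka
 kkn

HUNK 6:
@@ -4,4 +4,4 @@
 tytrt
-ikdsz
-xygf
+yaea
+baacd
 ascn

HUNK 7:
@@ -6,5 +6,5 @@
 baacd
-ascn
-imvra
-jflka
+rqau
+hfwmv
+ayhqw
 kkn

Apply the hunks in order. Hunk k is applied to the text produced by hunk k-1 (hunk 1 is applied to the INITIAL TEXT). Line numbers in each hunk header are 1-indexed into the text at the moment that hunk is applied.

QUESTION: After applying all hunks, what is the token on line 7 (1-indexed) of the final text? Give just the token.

Hunk 1: at line 2 remove [imeej] add [dcxze,tytrt,vsdl] -> 12 lines: cakd hwlf ijqyb dcxze tytrt vsdl bbv rfoas ovne kkn bove zzr
Hunk 2: at line 4 remove [vsdl,bbv,rfoas] add [ikdsz,pho] -> 11 lines: cakd hwlf ijqyb dcxze tytrt ikdsz pho ovne kkn bove zzr
Hunk 3: at line 6 remove [ovne] add [jflka] -> 11 lines: cakd hwlf ijqyb dcxze tytrt ikdsz pho jflka kkn bove zzr
Hunk 4: at line 2 remove [ijqyb,dcxze] add [nzm] -> 10 lines: cakd hwlf nzm tytrt ikdsz pho jflka kkn bove zzr
Hunk 5: at line 4 remove [pho] add [xygf,ascn,imvra] -> 12 lines: cakd hwlf nzm tytrt ikdsz xygf ascn imvra jflka kkn bove zzr
Hunk 6: at line 4 remove [ikdsz,xygf] add [yaea,baacd] -> 12 lines: cakd hwlf nzm tytrt yaea baacd ascn imvra jflka kkn bove zzr
Hunk 7: at line 6 remove [ascn,imvra,jflka] add [rqau,hfwmv,ayhqw] -> 12 lines: cakd hwlf nzm tytrt yaea baacd rqau hfwmv ayhqw kkn bove zzr
Final line 7: rqau

Answer: rqau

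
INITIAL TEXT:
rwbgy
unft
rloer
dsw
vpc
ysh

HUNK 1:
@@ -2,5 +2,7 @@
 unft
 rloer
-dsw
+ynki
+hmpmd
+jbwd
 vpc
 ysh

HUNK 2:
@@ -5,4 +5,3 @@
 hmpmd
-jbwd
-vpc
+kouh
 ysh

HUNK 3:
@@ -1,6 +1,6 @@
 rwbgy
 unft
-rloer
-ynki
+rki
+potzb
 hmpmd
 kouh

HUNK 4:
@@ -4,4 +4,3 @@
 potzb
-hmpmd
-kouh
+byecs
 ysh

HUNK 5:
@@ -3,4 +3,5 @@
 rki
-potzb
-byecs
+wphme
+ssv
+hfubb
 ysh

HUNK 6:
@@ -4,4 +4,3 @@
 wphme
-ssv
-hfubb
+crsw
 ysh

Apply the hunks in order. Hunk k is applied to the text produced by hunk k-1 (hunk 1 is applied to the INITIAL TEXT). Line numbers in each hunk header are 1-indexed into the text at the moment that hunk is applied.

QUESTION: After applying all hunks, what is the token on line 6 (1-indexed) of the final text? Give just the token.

Hunk 1: at line 2 remove [dsw] add [ynki,hmpmd,jbwd] -> 8 lines: rwbgy unft rloer ynki hmpmd jbwd vpc ysh
Hunk 2: at line 5 remove [jbwd,vpc] add [kouh] -> 7 lines: rwbgy unft rloer ynki hmpmd kouh ysh
Hunk 3: at line 1 remove [rloer,ynki] add [rki,potzb] -> 7 lines: rwbgy unft rki potzb hmpmd kouh ysh
Hunk 4: at line 4 remove [hmpmd,kouh] add [byecs] -> 6 lines: rwbgy unft rki potzb byecs ysh
Hunk 5: at line 3 remove [potzb,byecs] add [wphme,ssv,hfubb] -> 7 lines: rwbgy unft rki wphme ssv hfubb ysh
Hunk 6: at line 4 remove [ssv,hfubb] add [crsw] -> 6 lines: rwbgy unft rki wphme crsw ysh
Final line 6: ysh

Answer: ysh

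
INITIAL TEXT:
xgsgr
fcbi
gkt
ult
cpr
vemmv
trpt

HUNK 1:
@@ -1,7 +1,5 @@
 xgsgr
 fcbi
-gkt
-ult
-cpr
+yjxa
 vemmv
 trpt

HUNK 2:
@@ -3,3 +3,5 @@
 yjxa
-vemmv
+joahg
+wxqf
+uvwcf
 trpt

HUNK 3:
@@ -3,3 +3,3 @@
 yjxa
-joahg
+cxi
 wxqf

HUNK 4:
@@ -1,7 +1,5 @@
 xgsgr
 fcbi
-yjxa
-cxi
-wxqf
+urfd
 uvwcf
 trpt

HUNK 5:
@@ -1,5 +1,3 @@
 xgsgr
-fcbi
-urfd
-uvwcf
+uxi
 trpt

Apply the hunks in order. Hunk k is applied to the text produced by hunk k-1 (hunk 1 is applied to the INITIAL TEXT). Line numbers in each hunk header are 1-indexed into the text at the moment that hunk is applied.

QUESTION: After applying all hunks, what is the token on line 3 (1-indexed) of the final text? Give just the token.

Answer: trpt

Derivation:
Hunk 1: at line 1 remove [gkt,ult,cpr] add [yjxa] -> 5 lines: xgsgr fcbi yjxa vemmv trpt
Hunk 2: at line 3 remove [vemmv] add [joahg,wxqf,uvwcf] -> 7 lines: xgsgr fcbi yjxa joahg wxqf uvwcf trpt
Hunk 3: at line 3 remove [joahg] add [cxi] -> 7 lines: xgsgr fcbi yjxa cxi wxqf uvwcf trpt
Hunk 4: at line 1 remove [yjxa,cxi,wxqf] add [urfd] -> 5 lines: xgsgr fcbi urfd uvwcf trpt
Hunk 5: at line 1 remove [fcbi,urfd,uvwcf] add [uxi] -> 3 lines: xgsgr uxi trpt
Final line 3: trpt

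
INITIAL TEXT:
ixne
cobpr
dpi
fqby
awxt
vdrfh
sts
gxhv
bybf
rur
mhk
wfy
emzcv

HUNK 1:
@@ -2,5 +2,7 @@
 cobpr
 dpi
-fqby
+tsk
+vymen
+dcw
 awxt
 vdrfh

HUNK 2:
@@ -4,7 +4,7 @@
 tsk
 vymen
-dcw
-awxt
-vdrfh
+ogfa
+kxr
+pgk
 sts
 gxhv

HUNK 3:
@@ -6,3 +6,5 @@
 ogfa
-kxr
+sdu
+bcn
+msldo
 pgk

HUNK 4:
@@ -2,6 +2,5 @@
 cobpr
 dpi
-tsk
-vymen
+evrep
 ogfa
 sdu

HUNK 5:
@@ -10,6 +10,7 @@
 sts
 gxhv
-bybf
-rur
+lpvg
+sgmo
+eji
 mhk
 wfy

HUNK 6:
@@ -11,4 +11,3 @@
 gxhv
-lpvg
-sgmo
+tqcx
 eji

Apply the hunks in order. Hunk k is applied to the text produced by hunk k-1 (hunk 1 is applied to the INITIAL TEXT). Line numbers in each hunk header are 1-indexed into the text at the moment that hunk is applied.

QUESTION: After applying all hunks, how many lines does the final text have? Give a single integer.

Hunk 1: at line 2 remove [fqby] add [tsk,vymen,dcw] -> 15 lines: ixne cobpr dpi tsk vymen dcw awxt vdrfh sts gxhv bybf rur mhk wfy emzcv
Hunk 2: at line 4 remove [dcw,awxt,vdrfh] add [ogfa,kxr,pgk] -> 15 lines: ixne cobpr dpi tsk vymen ogfa kxr pgk sts gxhv bybf rur mhk wfy emzcv
Hunk 3: at line 6 remove [kxr] add [sdu,bcn,msldo] -> 17 lines: ixne cobpr dpi tsk vymen ogfa sdu bcn msldo pgk sts gxhv bybf rur mhk wfy emzcv
Hunk 4: at line 2 remove [tsk,vymen] add [evrep] -> 16 lines: ixne cobpr dpi evrep ogfa sdu bcn msldo pgk sts gxhv bybf rur mhk wfy emzcv
Hunk 5: at line 10 remove [bybf,rur] add [lpvg,sgmo,eji] -> 17 lines: ixne cobpr dpi evrep ogfa sdu bcn msldo pgk sts gxhv lpvg sgmo eji mhk wfy emzcv
Hunk 6: at line 11 remove [lpvg,sgmo] add [tqcx] -> 16 lines: ixne cobpr dpi evrep ogfa sdu bcn msldo pgk sts gxhv tqcx eji mhk wfy emzcv
Final line count: 16

Answer: 16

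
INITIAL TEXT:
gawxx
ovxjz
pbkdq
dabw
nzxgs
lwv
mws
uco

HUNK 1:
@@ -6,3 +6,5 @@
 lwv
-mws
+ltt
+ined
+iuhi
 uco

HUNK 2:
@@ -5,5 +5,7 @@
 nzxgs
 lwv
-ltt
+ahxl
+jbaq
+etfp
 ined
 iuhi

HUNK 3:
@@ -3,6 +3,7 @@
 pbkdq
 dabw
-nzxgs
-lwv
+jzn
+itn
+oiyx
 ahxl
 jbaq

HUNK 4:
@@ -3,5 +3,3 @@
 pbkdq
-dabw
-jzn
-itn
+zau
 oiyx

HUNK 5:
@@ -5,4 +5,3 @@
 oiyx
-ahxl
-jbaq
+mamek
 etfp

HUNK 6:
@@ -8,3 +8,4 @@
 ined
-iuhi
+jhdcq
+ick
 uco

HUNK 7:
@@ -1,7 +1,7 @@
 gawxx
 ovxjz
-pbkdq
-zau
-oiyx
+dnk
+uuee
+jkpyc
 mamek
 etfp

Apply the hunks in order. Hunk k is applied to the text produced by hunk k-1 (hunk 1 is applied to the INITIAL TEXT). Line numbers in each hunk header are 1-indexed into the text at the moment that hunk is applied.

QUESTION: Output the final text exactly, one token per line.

Hunk 1: at line 6 remove [mws] add [ltt,ined,iuhi] -> 10 lines: gawxx ovxjz pbkdq dabw nzxgs lwv ltt ined iuhi uco
Hunk 2: at line 5 remove [ltt] add [ahxl,jbaq,etfp] -> 12 lines: gawxx ovxjz pbkdq dabw nzxgs lwv ahxl jbaq etfp ined iuhi uco
Hunk 3: at line 3 remove [nzxgs,lwv] add [jzn,itn,oiyx] -> 13 lines: gawxx ovxjz pbkdq dabw jzn itn oiyx ahxl jbaq etfp ined iuhi uco
Hunk 4: at line 3 remove [dabw,jzn,itn] add [zau] -> 11 lines: gawxx ovxjz pbkdq zau oiyx ahxl jbaq etfp ined iuhi uco
Hunk 5: at line 5 remove [ahxl,jbaq] add [mamek] -> 10 lines: gawxx ovxjz pbkdq zau oiyx mamek etfp ined iuhi uco
Hunk 6: at line 8 remove [iuhi] add [jhdcq,ick] -> 11 lines: gawxx ovxjz pbkdq zau oiyx mamek etfp ined jhdcq ick uco
Hunk 7: at line 1 remove [pbkdq,zau,oiyx] add [dnk,uuee,jkpyc] -> 11 lines: gawxx ovxjz dnk uuee jkpyc mamek etfp ined jhdcq ick uco

Answer: gawxx
ovxjz
dnk
uuee
jkpyc
mamek
etfp
ined
jhdcq
ick
uco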